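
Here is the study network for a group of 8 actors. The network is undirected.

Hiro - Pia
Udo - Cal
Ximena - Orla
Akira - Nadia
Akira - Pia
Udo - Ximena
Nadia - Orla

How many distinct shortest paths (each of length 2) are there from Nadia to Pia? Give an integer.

The shortest distance is 2, and the only length-2 path is Nadia–Akira–Pia. So there is exactly 1 shortest path.

1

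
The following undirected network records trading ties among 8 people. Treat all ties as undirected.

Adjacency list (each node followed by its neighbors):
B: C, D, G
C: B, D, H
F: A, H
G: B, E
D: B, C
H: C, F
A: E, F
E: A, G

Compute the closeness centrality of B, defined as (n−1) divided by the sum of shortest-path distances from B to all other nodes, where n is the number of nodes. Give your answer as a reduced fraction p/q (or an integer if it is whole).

7/13

Distances from B: A:3, C:1, D:1, E:2, F:3, G:1, H:2. Sum = 13.
n = 8, so closeness = 7/13.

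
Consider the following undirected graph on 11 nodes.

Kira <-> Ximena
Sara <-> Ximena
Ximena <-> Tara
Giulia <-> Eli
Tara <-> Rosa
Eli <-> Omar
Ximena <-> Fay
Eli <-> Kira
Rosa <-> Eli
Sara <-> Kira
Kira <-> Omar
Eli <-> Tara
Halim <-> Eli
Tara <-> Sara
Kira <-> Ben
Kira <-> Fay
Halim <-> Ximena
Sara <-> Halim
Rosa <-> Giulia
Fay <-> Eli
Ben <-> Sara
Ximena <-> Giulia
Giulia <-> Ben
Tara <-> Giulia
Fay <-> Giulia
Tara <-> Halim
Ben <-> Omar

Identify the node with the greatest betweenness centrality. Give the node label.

Eli

Unnormalized betweenness of each node: Ben:19/12, Eli:97/12, Fay:9/20, Giulia:21/5, Halim:8/15, Kira:21/5, Omar:1/3, Rosa:0, Sara:5/2, Tara:16/5, Ximena:35/12.
Eli has the largest value, 97/12, making it the main broker — the node through which the most shortest paths run.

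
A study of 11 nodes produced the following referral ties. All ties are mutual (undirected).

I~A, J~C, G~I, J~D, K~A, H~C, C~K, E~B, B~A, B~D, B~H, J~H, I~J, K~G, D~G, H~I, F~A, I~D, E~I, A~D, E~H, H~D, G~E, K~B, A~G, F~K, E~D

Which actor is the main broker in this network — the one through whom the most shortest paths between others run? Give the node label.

A

Unnormalized betweenness of each node: A:94/15, B:53/20, C:61/30, D:79/20, E:5/6, F:0, G:23/12, H:43/12, I:59/20, J:1, K:349/60.
A has the largest value, 94/15, making it the main broker — the node through which the most shortest paths run.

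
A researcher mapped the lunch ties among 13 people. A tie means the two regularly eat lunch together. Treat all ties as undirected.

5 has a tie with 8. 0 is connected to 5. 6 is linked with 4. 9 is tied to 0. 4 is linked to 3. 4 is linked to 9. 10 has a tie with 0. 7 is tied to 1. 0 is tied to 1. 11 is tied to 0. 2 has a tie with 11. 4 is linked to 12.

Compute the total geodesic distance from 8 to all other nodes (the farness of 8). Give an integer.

42

Distances from 8: 0:2, 1:3, 2:4, 3:5, 4:4, 5:1, 6:5, 7:4, 9:3, 10:3, 11:3, 12:5.
Sum = 2 + 3 + 4 + 5 + 4 + 1 + 5 + 4 + 3 + 3 + 3 + 5 = 42.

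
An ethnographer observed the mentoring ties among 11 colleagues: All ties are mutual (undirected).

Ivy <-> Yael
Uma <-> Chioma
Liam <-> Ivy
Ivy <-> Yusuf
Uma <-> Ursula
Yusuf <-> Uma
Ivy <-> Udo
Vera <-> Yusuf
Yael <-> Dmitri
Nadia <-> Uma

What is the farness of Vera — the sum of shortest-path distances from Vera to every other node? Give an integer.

27

Distances from Vera: Chioma:3, Dmitri:4, Ivy:2, Liam:3, Nadia:3, Udo:3, Uma:2, Ursula:3, Yael:3, Yusuf:1.
Sum = 3 + 4 + 2 + 3 + 3 + 3 + 2 + 3 + 3 + 1 = 27.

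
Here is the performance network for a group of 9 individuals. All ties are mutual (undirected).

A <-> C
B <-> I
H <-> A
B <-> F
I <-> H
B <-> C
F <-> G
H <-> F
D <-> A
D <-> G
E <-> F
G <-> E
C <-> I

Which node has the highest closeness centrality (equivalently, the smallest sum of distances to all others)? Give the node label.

F

Farness (sum of distances to all others) for each node — A:14, B:14, C:15, D:16, E:17, F:12, G:15, H:13, I:16.
The smallest farness is 12, for F, so F has the highest closeness.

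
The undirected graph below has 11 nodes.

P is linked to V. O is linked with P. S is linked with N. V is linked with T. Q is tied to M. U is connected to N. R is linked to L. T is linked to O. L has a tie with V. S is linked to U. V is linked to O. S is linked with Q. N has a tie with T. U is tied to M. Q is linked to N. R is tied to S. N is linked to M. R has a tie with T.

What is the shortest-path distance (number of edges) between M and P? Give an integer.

4

One shortest route is M – N – T – O – P, which uses 4 edges, and at distance 3 from M we only reach {O, R, V}, which does not include P. So d(M,P) = 4.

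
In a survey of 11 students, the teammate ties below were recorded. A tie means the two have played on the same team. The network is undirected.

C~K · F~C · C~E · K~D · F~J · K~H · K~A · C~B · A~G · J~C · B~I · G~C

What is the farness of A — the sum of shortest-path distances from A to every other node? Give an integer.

Distances from A: B:3, C:2, D:2, E:3, F:3, G:1, H:2, I:4, J:3, K:1.
Sum = 3 + 2 + 2 + 3 + 3 + 1 + 2 + 4 + 3 + 1 = 24.

24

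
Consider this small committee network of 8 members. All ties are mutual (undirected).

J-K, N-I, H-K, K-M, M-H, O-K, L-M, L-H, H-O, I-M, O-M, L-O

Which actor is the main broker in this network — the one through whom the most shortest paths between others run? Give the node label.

Unnormalized betweenness of each node: H:2/3, I:6, J:0, K:6, L:0, M:32/3, N:0, O:2/3.
M has the largest value, 32/3, making it the main broker — the node through which the most shortest paths run.

M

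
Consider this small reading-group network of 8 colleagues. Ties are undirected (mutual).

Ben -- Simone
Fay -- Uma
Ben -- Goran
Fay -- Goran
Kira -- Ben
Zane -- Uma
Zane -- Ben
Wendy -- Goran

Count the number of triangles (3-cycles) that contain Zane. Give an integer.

Zane's neighbors are Ben and Uma, but none of them are tied to each other, so no triangle contains Zane.

0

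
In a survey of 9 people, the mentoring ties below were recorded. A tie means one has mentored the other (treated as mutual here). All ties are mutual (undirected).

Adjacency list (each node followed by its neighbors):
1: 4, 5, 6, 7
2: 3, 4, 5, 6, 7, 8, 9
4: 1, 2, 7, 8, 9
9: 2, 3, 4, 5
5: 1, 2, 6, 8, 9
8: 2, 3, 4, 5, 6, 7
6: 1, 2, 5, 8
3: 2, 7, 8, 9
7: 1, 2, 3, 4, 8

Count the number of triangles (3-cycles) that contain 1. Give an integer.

2

1's neighbors: 4, 5, 6, and 7.
Neighbor pairs that are themselves tied: 1–4–7; 1–5–6. Each forms one triangle with 1, for 2 in total.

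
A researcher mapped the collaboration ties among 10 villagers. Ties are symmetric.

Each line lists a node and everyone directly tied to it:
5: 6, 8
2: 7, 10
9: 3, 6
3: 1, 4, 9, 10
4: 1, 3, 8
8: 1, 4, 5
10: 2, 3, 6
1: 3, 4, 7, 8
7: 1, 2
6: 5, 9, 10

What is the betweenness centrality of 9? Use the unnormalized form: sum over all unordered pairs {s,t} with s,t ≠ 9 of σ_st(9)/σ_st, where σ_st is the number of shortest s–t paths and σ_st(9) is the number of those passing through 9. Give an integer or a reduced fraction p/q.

Pairs whose geodesics pass through 9 — 4–6: 1/3; 5–3: 1/4; 6–3: 1/2; 6–1: 1/3.
All other pairs contribute 0.
Summing the contributions gives betweenness(9) = 17/12.

17/12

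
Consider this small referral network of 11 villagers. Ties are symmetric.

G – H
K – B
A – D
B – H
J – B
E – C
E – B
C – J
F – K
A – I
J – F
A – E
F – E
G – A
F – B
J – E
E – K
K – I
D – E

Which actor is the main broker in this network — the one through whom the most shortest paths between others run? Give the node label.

Unnormalized betweenness of each node: A:107/12, B:95/12, C:0, D:0, E:50/3, F:7/12, G:2, H:7/3, I:5/6, J:3/2, K:17/4.
E has the largest value, 50/3, making it the main broker — the node through which the most shortest paths run.

E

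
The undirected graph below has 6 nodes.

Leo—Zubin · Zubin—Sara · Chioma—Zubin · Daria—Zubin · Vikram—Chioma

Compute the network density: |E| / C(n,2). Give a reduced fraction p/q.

1/3

There are 5 edges and 6 nodes, so the maximum possible is C(6,2) = 15.
Density = 5/15 = 1/3.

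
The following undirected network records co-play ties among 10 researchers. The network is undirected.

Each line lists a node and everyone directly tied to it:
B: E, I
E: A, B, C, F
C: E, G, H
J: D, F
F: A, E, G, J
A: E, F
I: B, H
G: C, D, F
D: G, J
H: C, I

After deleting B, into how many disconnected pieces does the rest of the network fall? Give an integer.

B's neighbors (E and I) remain reachable from one another through other ties, so the rest of the network stays in one piece.

1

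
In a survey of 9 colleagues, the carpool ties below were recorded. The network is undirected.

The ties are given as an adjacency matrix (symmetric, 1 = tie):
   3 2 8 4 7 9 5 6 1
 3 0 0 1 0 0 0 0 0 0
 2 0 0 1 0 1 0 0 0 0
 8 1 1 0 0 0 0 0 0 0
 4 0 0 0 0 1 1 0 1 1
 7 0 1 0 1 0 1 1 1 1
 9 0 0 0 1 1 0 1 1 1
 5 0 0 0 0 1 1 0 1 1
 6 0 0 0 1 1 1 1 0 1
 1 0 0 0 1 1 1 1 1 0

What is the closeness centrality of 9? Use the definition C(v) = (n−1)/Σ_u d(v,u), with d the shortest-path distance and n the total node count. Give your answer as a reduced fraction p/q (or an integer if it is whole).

4/7

Distances from 9: 1:1, 2:2, 3:4, 4:1, 5:1, 6:1, 7:1, 8:3. Sum = 14.
n = 9, so closeness = 8/14 = 4/7.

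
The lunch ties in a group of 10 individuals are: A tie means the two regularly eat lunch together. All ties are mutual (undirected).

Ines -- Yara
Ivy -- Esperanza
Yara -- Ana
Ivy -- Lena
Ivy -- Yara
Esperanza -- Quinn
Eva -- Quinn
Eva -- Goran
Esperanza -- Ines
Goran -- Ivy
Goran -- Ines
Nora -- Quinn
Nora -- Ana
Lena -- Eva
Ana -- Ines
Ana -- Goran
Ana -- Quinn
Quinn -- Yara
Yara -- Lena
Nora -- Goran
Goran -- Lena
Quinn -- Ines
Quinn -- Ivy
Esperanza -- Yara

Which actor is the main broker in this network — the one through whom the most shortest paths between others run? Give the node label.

Unnormalized betweenness of each node: Ana:77/60, Esperanza:1/4, Eva:8/15, Goran:21/4, Ines:77/60, Ivy:107/60, Lena:13/12, Nora:1/5, Quinn:79/12, Yara:11/4.
Quinn has the largest value, 79/12, making it the main broker — the node through which the most shortest paths run.

Quinn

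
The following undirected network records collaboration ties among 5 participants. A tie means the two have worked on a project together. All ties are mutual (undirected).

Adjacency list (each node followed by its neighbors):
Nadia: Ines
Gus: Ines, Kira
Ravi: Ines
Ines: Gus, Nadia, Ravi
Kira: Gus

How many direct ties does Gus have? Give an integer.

Gus is directly tied to Ines and Kira. That is 2 neighbors, so the degree of Gus is 2.

2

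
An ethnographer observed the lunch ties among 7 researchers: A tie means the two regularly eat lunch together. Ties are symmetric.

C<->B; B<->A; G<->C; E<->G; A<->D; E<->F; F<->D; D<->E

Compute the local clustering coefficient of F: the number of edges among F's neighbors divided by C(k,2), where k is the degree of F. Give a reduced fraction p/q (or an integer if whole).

F's neighbors: D and E (k = 2).
Possible neighbor pairs: C(2,2) = 1. Edges among them: D–E → e = 1.
Clustering(F) = 1/1.

1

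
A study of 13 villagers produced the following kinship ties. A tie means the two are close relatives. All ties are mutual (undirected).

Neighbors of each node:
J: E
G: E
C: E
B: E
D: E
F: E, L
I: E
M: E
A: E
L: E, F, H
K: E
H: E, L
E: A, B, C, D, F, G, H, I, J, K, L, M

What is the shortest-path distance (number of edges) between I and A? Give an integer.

2

One shortest route is I – E – A, which uses 2 edges, and I and A are not directly tied, so nothing shorter exists. So d(I,A) = 2.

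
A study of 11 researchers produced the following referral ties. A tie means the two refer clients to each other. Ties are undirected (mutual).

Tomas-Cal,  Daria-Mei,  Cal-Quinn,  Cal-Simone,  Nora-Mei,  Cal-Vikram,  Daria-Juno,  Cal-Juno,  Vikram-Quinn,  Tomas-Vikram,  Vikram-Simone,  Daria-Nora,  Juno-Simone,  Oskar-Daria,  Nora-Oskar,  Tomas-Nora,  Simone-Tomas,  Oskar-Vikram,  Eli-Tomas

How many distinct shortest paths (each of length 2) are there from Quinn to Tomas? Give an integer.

The shortest distance is 2. The length-2 paths are: Quinn–Cal–Tomas; Quinn–Vikram–Tomas.
That gives 2 distinct shortest paths.

2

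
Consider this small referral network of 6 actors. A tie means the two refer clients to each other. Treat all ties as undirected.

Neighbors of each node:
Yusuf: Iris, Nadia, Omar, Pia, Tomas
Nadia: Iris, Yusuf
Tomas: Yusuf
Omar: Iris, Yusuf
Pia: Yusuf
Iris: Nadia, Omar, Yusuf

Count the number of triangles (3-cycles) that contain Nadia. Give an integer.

Nadia's neighbors: Iris and Yusuf.
Neighbor pairs that are themselves tied: Nadia–Iris–Yusuf. Each forms one triangle with Nadia, for 1 in total.

1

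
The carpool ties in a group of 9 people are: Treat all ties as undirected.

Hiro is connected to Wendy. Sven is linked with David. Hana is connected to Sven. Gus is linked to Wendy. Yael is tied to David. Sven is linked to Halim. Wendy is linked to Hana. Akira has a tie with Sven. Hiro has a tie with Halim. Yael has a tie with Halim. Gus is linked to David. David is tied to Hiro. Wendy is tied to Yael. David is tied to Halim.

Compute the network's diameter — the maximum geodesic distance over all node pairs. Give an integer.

Eccentricity of each node (its greatest distance to any other): Akira:3, David:2, Gus:3, Halim:2, Hana:2, Hiro:3, Sven:2, Wendy:3, Yael:3.
The maximum eccentricity is 3, realized for instance by the pair Wendy–Akira via Wendy – Hana – Sven – Akira. So the diameter is 3.

3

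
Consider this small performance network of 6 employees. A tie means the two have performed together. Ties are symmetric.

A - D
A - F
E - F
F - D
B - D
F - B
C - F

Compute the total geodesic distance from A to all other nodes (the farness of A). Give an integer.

Distances from A: B:2, C:2, D:1, E:2, F:1.
Sum = 2 + 2 + 1 + 2 + 1 = 8.

8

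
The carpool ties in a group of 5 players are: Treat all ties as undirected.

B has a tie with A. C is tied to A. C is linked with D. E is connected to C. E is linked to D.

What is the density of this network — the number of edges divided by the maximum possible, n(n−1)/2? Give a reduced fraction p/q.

There are 5 edges and 5 nodes, so the maximum possible is C(5,2) = 10.
Density = 5/10 = 1/2.

1/2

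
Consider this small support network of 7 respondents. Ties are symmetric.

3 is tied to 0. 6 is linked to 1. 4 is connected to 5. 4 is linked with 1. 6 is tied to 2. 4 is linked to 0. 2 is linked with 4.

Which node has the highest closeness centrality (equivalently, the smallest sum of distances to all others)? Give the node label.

Farness (sum of distances to all others) for each node — 0:11, 1:11, 2:11, 3:16, 4:8, 5:13, 6:14.
The smallest farness is 8, for 4, so 4 has the highest closeness.

4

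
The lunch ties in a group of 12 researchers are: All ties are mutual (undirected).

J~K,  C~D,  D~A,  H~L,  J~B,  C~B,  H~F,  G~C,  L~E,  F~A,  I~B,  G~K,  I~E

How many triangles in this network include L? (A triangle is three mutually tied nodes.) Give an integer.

0

L's neighbors are E and H, but none of them are tied to each other, so no triangle contains L.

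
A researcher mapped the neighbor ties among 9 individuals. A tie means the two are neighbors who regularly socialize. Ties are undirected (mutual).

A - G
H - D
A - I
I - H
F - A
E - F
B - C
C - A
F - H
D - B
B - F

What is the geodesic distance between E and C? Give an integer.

3

One shortest route is E – F – A – C, which uses 3 edges, and at distance 2 from E we only reach {A, B, H}, which does not include C. So d(E,C) = 3.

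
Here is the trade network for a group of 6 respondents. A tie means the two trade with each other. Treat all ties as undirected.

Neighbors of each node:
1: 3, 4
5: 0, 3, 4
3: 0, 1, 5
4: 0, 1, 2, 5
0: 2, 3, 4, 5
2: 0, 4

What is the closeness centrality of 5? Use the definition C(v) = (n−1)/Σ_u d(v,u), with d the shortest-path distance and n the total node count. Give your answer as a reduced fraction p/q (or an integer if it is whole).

Distances from 5: 0:1, 1:2, 2:2, 3:1, 4:1. Sum = 7.
n = 6, so closeness = 5/7.

5/7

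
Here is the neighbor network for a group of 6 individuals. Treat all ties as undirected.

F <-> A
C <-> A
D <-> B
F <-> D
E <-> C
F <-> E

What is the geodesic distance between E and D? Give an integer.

One shortest route is E – F – D, which uses 2 edges, and E and D are not directly tied, so nothing shorter exists. So d(E,D) = 2.

2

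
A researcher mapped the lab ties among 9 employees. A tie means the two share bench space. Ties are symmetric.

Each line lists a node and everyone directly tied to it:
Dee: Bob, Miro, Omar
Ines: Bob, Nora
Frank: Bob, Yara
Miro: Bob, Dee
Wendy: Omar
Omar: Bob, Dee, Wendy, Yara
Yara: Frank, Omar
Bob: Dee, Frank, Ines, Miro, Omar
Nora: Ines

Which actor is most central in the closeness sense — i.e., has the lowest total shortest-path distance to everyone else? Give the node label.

Farness (sum of distances to all others) for each node — Bob:11, Dee:14, Frank:16, Ines:16, Miro:17, Nora:23, Omar:13, Wendy:20, Yara:18.
The smallest farness is 11, for Bob, so Bob has the highest closeness.

Bob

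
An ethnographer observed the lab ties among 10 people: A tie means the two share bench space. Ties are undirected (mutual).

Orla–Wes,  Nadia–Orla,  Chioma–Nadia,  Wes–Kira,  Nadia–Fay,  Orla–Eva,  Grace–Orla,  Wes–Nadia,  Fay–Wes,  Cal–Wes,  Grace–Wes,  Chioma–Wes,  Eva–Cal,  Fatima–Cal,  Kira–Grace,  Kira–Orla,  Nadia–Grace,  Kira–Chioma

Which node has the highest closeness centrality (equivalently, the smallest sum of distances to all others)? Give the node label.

Farness (sum of distances to all others) for each node — Cal:15, Chioma:17, Eva:18, Fatima:23, Fay:18, Grace:15, Kira:15, Nadia:14, Orla:14, Wes:11.
The smallest farness is 11, for Wes, so Wes has the highest closeness.

Wes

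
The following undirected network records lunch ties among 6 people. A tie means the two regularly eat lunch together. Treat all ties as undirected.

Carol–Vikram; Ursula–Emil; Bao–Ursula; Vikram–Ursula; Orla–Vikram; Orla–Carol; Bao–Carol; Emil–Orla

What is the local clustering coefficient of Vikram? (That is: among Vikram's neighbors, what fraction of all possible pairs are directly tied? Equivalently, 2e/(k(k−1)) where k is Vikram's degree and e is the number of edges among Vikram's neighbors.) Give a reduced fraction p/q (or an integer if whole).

1/3

Vikram's neighbors: Carol, Orla, and Ursula (k = 3).
Possible neighbor pairs: C(3,2) = 3. Edges among them: Carol–Orla → e = 1.
Clustering(Vikram) = 1/3.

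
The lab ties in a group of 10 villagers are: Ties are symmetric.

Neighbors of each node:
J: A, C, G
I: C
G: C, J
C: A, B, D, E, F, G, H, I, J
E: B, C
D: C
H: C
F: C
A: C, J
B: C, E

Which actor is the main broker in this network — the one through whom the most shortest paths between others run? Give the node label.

C

Unnormalized betweenness of each node: A:0, B:0, C:65/2, D:0, E:0, F:0, G:0, H:0, I:0, J:1/2.
C has the largest value, 65/2, making it the main broker — the node through which the most shortest paths run.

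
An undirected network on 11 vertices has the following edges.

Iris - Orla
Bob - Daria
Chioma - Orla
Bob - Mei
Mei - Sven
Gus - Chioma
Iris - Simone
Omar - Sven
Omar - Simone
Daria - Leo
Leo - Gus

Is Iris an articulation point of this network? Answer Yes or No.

No

Even without Iris, every remaining node can still reach every other (the residual graph is connected), so Iris is not a cut vertex.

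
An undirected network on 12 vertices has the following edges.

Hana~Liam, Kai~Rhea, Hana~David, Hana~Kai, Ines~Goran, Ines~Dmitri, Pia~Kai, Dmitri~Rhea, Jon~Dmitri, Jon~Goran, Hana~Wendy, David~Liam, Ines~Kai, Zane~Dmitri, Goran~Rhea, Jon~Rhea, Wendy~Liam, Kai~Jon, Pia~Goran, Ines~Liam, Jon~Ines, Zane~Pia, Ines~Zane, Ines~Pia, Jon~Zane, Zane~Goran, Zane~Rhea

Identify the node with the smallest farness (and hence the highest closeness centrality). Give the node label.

Ines

Farness (sum of distances to all others) for each node — David:26, Dmitri:21, Goran:20, Hana:21, Ines:15, Jon:18, Kai:17, Liam:19, Pia:20, Rhea:20, Wendy:26, Zane:19.
The smallest farness is 15, for Ines, so Ines has the highest closeness.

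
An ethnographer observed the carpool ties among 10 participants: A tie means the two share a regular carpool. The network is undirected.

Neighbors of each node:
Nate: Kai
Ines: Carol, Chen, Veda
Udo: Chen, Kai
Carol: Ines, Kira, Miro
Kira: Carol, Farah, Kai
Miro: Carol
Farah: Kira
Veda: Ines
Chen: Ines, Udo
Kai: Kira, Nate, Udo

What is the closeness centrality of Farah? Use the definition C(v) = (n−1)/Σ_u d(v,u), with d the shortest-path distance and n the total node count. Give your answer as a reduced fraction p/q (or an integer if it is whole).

9/25

Distances from Farah: Carol:2, Chen:4, Ines:3, Kai:2, Kira:1, Miro:3, Nate:3, Udo:3, Veda:4. Sum = 25.
n = 10, so closeness = 9/25.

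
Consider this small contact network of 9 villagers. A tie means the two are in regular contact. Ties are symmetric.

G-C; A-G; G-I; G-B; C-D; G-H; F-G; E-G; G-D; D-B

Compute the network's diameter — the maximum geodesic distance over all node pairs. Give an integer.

2

Eccentricity of each node (its greatest distance to any other): A:2, B:2, C:2, D:2, E:2, F:2, G:1, H:2, I:2.
The maximum eccentricity is 2, realized for instance by the pair H–E via H – G – E. So the diameter is 2.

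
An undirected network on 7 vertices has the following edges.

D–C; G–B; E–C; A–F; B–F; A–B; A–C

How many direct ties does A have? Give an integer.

A is directly tied to B, C, and F. That is 3 neighbors, so the degree of A is 3.

3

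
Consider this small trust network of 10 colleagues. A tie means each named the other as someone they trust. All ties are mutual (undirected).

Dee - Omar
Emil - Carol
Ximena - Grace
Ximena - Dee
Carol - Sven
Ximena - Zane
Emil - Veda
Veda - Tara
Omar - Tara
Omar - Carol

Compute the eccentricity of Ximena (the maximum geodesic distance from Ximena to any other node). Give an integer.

Distances from Ximena: Carol:3, Dee:1, Emil:4, Grace:1, Omar:2, Sven:4, Tara:3, Veda:4, Zane:1.
The largest is 4 (to Veda, Sven, and Emil), so the eccentricity of Ximena is 4.

4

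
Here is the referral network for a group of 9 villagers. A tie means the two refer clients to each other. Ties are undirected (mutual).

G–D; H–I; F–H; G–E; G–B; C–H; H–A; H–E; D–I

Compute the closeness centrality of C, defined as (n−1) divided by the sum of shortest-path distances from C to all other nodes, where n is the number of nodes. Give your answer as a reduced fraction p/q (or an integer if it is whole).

8/19

Distances from C: A:2, B:4, D:3, E:2, F:2, G:3, H:1, I:2. Sum = 19.
n = 9, so closeness = 8/19.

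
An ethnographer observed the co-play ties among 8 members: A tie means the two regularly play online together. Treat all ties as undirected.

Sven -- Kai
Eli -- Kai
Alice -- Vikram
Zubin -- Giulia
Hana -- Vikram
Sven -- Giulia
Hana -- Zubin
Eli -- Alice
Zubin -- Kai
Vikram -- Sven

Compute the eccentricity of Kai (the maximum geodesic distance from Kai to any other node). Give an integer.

Distances from Kai: Alice:2, Eli:1, Giulia:2, Hana:2, Sven:1, Vikram:2, Zubin:1.
The largest is 2 (to Alice, Giulia, Vikram, and Hana), so the eccentricity of Kai is 2.

2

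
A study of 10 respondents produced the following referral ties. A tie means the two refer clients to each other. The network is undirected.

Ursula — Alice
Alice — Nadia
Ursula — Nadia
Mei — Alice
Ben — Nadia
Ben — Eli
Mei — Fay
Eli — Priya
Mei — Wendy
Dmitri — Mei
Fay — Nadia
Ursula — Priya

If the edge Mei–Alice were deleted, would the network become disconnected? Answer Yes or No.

No

Even without that edge, Mei still reaches Alice via Mei – Fay – Nadia – Alice, so the network stays connected. Not a bridge.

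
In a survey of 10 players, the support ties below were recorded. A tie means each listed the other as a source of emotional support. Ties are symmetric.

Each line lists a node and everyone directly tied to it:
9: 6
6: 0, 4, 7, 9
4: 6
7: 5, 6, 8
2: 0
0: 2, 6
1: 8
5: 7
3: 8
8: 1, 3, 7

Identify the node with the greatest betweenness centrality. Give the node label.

Unnormalized betweenness of each node: 0:8, 1:0, 2:0, 3:0, 4:0, 5:0, 6:25, 7:23, 8:15, 9:0.
6 has the largest value, 25, making it the main broker — the node through which the most shortest paths run.

6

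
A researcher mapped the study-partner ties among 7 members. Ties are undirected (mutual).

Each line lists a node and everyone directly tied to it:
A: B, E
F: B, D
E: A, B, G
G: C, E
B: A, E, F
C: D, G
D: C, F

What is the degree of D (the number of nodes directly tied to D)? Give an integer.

D is directly tied to C and F. That is 2 neighbors, so the degree of D is 2.

2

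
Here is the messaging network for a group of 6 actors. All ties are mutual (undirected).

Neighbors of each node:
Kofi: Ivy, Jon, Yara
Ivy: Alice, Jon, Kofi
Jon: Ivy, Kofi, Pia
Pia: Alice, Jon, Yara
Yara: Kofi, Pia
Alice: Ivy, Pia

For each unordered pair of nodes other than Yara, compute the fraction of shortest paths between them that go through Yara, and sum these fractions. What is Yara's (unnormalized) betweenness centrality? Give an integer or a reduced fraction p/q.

1/2

Pairs whose geodesics pass through Yara — Kofi–Pia: 1/2.
All other pairs contribute 0.
Summing the contributions gives betweenness(Yara) = 1/2.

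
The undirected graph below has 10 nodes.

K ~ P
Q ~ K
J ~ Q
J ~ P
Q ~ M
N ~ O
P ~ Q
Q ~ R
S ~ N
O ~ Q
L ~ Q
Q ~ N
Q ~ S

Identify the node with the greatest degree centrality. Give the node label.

Q

Degrees — J:2, K:2, L:1, M:1, N:3, O:2, P:3, Q:9, R:1, S:2.
The maximum is 9, attained only by Q.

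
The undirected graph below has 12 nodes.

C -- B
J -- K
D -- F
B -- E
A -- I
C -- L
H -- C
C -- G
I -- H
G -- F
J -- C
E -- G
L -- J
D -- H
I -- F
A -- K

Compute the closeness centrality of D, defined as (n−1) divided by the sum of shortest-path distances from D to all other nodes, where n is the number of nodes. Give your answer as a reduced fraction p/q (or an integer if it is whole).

11/27

Distances from D: A:3, B:3, C:2, E:3, F:1, G:2, H:1, I:2, J:3, K:4, L:3. Sum = 27.
n = 12, so closeness = 11/27.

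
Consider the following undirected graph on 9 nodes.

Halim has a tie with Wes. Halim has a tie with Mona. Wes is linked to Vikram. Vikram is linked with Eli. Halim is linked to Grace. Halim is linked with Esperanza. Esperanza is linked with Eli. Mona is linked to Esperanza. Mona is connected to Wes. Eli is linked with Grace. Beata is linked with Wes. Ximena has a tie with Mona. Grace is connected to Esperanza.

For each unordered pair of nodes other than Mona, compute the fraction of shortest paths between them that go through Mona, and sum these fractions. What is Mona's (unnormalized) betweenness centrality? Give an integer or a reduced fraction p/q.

Pairs whose geodesics pass through Mona — Ximena–Wes: 1; Ximena–Eli: 1; Ximena–Grace: 2/2; Ximena–Esperanza: 1; Ximena–Halim: 1; Ximena–Beata: 1; Ximena–Vikram: 1; Wes–Esperanza: 1/2; Esperanza–Beata: 1/2.
All other pairs contribute 0.
Summing the contributions gives betweenness(Mona) = 8.

8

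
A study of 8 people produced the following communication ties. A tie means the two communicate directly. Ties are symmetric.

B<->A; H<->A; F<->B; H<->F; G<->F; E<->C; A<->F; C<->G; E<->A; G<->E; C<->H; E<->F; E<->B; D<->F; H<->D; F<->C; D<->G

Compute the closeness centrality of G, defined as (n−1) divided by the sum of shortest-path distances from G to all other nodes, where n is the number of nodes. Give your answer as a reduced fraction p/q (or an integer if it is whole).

Distances from G: A:2, B:2, C:1, D:1, E:1, F:1, H:2. Sum = 10.
n = 8, so closeness = 7/10.

7/10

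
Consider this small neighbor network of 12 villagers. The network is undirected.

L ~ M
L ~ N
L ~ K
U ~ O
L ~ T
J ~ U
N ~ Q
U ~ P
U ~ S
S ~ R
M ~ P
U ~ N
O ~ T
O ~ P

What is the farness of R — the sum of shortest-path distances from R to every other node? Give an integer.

36

Distances from R: J:3, K:5, L:4, M:4, N:3, O:3, P:3, Q:4, S:1, T:4, U:2.
Sum = 3 + 5 + 4 + 4 + 3 + 3 + 3 + 4 + 1 + 4 + 2 = 36.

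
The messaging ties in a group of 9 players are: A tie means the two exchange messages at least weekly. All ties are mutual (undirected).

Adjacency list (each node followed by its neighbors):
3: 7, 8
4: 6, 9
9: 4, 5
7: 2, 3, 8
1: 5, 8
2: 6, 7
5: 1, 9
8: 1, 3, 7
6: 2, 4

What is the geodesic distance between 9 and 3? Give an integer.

One shortest route is 9 – 5 – 1 – 8 – 3, which uses 4 edges, and at distance 3 from 9 we only reach {2, 8}, which does not include 3. So d(9,3) = 4.

4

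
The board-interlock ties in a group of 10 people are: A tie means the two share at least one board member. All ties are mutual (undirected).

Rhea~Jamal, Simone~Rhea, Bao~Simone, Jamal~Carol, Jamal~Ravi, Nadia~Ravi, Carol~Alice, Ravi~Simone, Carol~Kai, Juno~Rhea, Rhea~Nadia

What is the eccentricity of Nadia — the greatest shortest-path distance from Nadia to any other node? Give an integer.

Distances from Nadia: Alice:4, Bao:3, Carol:3, Jamal:2, Juno:2, Kai:4, Ravi:1, Rhea:1, Simone:2.
The largest is 4 (to Alice and Kai), so the eccentricity of Nadia is 4.

4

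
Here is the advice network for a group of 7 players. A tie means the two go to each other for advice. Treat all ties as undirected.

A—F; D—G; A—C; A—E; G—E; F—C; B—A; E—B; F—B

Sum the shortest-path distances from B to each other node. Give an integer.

10

Distances from B: A:1, C:2, D:3, E:1, F:1, G:2.
Sum = 1 + 2 + 3 + 1 + 1 + 2 = 10.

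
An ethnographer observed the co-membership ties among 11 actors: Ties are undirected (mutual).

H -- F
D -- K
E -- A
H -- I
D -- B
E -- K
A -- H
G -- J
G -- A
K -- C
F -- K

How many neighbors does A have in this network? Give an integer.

A is directly tied to E, G, and H. That is 3 neighbors, so the degree of A is 3.

3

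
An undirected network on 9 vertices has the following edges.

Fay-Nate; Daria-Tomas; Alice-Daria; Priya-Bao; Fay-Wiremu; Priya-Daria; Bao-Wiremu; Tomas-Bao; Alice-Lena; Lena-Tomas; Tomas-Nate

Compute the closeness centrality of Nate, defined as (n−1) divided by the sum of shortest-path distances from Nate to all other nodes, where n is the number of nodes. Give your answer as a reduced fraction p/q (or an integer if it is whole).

1/2

Distances from Nate: Alice:3, Bao:2, Daria:2, Fay:1, Lena:2, Priya:3, Tomas:1, Wiremu:2. Sum = 16.
n = 9, so closeness = 8/16 = 1/2.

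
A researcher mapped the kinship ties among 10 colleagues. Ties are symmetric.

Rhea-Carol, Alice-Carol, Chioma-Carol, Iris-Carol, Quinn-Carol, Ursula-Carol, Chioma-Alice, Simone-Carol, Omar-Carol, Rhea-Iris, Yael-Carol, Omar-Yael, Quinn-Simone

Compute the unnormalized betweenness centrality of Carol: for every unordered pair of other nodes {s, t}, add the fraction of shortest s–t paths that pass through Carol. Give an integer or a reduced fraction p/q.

32

Pairs whose geodesics pass through Carol — Alice–Simone: 1; Alice–Iris: 1; Alice–Omar: 1; Alice–Rhea: 1; Alice–Quinn: 1; Alice–Ursula: 1; Alice–Yael: 1; Simone–Iris: 1; Simone–Omar: 1; Simone–Rhea: 1; Simone–Ursula: 1; Simone–Chioma: 1; Simone–Yael: 1; Iris–Omar: 1 … (+18 more pairs).
All other pairs contribute 0.
Summing the contributions gives betweenness(Carol) = 32.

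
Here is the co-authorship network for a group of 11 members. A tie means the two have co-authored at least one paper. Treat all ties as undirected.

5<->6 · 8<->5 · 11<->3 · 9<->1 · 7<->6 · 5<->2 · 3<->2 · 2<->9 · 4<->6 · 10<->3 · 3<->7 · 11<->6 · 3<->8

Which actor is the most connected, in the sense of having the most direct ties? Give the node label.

3

Degrees — 1:1, 2:3, 3:5, 4:1, 5:3, 6:4, 7:2, 8:2, 9:2, 10:1, 11:2.
The maximum is 5, attained only by 3.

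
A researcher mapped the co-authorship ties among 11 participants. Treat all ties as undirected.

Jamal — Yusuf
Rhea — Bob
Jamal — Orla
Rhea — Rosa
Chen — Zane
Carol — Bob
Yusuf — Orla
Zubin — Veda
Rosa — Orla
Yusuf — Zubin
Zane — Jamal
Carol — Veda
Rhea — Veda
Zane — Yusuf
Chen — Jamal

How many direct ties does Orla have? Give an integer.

3

Orla is directly tied to Jamal, Rosa, and Yusuf. That is 3 neighbors, so the degree of Orla is 3.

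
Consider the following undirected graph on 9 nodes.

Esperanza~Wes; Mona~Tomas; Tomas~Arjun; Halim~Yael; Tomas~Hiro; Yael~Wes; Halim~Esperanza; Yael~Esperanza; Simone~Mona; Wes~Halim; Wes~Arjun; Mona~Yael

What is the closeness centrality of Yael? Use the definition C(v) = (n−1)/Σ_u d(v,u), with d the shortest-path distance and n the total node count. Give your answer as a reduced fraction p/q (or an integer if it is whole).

8/13

Distances from Yael: Arjun:2, Esperanza:1, Halim:1, Hiro:3, Mona:1, Simone:2, Tomas:2, Wes:1. Sum = 13.
n = 9, so closeness = 8/13.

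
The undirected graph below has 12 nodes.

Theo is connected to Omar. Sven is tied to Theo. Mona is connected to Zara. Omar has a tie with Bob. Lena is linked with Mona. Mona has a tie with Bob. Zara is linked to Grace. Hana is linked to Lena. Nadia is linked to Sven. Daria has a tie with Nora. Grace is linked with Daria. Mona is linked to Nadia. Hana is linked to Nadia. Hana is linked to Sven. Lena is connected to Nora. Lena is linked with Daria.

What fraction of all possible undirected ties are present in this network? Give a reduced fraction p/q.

There are 16 edges and 12 nodes, so the maximum possible is C(12,2) = 66.
Density = 16/66 = 8/33.

8/33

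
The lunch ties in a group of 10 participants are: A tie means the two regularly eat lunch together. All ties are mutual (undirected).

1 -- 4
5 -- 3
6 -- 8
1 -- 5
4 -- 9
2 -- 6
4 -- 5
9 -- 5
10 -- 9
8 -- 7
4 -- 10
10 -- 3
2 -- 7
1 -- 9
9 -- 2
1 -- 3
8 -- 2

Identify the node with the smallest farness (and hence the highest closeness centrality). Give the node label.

9

Farness (sum of distances to all others) for each node — 1:17, 2:15, 3:22, 4:17, 5:17, 6:22, 7:22, 8:21, 9:13, 10:18.
The smallest farness is 13, for 9, so 9 has the highest closeness.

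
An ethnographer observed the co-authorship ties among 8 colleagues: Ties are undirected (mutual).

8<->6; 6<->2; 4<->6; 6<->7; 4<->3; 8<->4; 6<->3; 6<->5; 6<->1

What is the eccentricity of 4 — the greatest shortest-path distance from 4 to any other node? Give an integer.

Distances from 4: 1:2, 2:2, 3:1, 5:2, 6:1, 7:2, 8:1.
The largest is 2 (to 5, 1, 7, and 2), so the eccentricity of 4 is 2.

2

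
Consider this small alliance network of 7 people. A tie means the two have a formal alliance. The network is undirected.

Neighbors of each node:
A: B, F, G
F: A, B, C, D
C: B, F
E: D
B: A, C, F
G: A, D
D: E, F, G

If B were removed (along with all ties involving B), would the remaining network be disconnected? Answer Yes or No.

Even without B, every remaining node can still reach every other (the residual graph is connected), so B is not a cut vertex.

No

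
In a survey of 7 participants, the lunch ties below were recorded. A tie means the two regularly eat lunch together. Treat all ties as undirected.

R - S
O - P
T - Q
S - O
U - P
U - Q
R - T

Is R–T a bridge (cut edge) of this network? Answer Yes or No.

No

Even without that edge, R still reaches T via R – S – O – P – U – Q – T, so the network stays connected. Not a bridge.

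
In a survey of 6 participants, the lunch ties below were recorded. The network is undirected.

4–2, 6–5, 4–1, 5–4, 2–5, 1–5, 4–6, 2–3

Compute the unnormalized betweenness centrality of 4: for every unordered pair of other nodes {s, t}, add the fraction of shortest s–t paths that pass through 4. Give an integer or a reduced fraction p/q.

5/2

Pairs whose geodesics pass through 4 — 3–6: 1/2; 3–1: 1/2; 2–6: 1/2; 2–1: 1/2; 6–1: 1/2.
All other pairs contribute 0.
Summing the contributions gives betweenness(4) = 5/2.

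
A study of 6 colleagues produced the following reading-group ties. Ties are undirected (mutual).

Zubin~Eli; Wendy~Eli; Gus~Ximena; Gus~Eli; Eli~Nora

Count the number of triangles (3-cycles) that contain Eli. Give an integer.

Eli's neighbors are Gus, Nora, Wendy, and Zubin, but none of them are tied to each other, so no triangle contains Eli.

0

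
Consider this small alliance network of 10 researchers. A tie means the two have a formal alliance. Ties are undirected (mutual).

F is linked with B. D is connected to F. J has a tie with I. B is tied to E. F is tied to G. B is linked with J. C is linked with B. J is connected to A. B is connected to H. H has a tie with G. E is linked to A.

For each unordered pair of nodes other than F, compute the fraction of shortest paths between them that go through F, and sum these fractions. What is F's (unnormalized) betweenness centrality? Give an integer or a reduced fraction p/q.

Pairs whose geodesics pass through F — J–D: 1; J–G: 1/2; C–D: 1; C–G: 1/2; D–I: 1; D–B: 1; D–G: 1; D–A: 2/2; D–E: 1; D–H: 2/2; I–G: 1/2; B–G: 1/2; G–A: 2/4; G–E: 1/2.
All other pairs contribute 0.
Summing the contributions gives betweenness(F) = 11.

11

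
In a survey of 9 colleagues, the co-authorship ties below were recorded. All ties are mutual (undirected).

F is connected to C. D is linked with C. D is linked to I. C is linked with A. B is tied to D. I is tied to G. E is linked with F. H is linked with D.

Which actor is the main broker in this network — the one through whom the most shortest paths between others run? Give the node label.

Unnormalized betweenness of each node: A:0, B:0, C:17, D:21, E:0, F:7, G:0, H:0, I:7.
D has the largest value, 21, making it the main broker — the node through which the most shortest paths run.

D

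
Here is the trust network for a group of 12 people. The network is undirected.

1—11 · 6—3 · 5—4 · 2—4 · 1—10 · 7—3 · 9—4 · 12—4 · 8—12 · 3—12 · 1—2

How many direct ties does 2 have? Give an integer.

2

2 is directly tied to 1 and 4. That is 2 neighbors, so the degree of 2 is 2.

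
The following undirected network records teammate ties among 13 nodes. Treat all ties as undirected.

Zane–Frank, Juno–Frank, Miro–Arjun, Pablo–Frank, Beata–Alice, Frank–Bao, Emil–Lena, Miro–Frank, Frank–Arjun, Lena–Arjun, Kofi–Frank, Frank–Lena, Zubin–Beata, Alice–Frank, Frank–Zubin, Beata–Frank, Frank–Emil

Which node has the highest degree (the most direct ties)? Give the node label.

Frank

Degrees — Alice:2, Arjun:3, Bao:1, Beata:3, Emil:2, Frank:12, Juno:1, Kofi:1, Lena:3, Miro:2, Pablo:1, Zane:1, Zubin:2.
The maximum is 12, attained only by Frank.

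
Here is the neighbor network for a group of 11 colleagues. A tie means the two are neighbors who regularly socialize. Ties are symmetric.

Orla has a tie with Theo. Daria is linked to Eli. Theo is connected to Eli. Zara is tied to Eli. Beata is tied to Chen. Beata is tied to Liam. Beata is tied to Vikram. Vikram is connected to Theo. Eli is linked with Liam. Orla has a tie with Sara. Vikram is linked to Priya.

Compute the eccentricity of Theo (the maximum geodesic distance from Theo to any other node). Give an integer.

Distances from Theo: Beata:2, Chen:3, Daria:2, Eli:1, Liam:2, Orla:1, Priya:2, Sara:2, Vikram:1, Zara:2.
The largest is 3 (to Chen), so the eccentricity of Theo is 3.

3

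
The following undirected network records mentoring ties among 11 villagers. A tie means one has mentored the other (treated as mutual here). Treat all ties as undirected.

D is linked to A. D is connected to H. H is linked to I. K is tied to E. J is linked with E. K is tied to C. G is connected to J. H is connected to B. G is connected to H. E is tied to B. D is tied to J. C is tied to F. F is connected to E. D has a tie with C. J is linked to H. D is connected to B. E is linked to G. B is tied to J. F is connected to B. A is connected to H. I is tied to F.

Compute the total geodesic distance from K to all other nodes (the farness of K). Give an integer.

21

Distances from K: A:3, B:2, C:1, D:2, E:1, F:2, G:2, H:3, I:3, J:2.
Sum = 3 + 2 + 1 + 2 + 1 + 2 + 2 + 3 + 3 + 2 = 21.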